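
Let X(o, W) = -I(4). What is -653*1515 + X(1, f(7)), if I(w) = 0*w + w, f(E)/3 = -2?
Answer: -989299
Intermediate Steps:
f(E) = -6 (f(E) = 3*(-2) = -6)
I(w) = w (I(w) = 0 + w = w)
X(o, W) = -4 (X(o, W) = -1*4 = -4)
-653*1515 + X(1, f(7)) = -653*1515 - 4 = -989295 - 4 = -989299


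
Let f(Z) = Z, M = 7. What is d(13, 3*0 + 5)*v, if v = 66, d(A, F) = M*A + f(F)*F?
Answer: 7656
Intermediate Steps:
d(A, F) = F² + 7*A (d(A, F) = 7*A + F*F = 7*A + F² = F² + 7*A)
d(13, 3*0 + 5)*v = ((3*0 + 5)² + 7*13)*66 = ((0 + 5)² + 91)*66 = (5² + 91)*66 = (25 + 91)*66 = 116*66 = 7656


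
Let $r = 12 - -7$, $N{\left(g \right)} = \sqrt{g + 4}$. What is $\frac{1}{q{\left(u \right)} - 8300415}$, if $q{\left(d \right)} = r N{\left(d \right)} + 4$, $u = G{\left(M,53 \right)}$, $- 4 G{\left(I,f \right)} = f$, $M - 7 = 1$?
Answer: $- \frac{33201644}{275587291089041} - \frac{38 i \sqrt{37}}{275587291089041} \approx -1.2048 \cdot 10^{-7} - 8.3874 \cdot 10^{-13} i$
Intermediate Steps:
$M = 8$ ($M = 7 + 1 = 8$)
$G{\left(I,f \right)} = - \frac{f}{4}$
$u = - \frac{53}{4}$ ($u = \left(- \frac{1}{4}\right) 53 = - \frac{53}{4} \approx -13.25$)
$N{\left(g \right)} = \sqrt{4 + g}$
$r = 19$ ($r = 12 + 7 = 19$)
$q{\left(d \right)} = 4 + 19 \sqrt{4 + d}$ ($q{\left(d \right)} = 19 \sqrt{4 + d} + 4 = 4 + 19 \sqrt{4 + d}$)
$\frac{1}{q{\left(u \right)} - 8300415} = \frac{1}{\left(4 + 19 \sqrt{4 - \frac{53}{4}}\right) - 8300415} = \frac{1}{\left(4 + 19 \sqrt{- \frac{37}{4}}\right) - 8300415} = \frac{1}{\left(4 + 19 \frac{i \sqrt{37}}{2}\right) - 8300415} = \frac{1}{\left(4 + \frac{19 i \sqrt{37}}{2}\right) - 8300415} = \frac{1}{-8300411 + \frac{19 i \sqrt{37}}{2}}$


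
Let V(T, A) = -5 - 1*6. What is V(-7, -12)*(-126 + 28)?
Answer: 1078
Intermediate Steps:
V(T, A) = -11 (V(T, A) = -5 - 6 = -11)
V(-7, -12)*(-126 + 28) = -11*(-126 + 28) = -11*(-98) = 1078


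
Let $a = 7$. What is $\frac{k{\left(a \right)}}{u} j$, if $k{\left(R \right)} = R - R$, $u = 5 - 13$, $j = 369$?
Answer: $0$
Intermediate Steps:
$u = -8$
$k{\left(R \right)} = 0$
$\frac{k{\left(a \right)}}{u} j = \frac{0}{-8} \cdot 369 = 0 \left(- \frac{1}{8}\right) 369 = 0 \cdot 369 = 0$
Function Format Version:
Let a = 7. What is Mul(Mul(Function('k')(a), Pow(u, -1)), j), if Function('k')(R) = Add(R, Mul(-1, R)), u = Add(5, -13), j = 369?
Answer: 0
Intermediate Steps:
u = -8
Function('k')(R) = 0
Mul(Mul(Function('k')(a), Pow(u, -1)), j) = Mul(Mul(0, Pow(-8, -1)), 369) = Mul(Mul(0, Rational(-1, 8)), 369) = Mul(0, 369) = 0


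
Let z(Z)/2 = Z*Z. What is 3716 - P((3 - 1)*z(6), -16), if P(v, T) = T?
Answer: 3732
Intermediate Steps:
z(Z) = 2*Z² (z(Z) = 2*(Z*Z) = 2*Z²)
3716 - P((3 - 1)*z(6), -16) = 3716 - 1*(-16) = 3716 + 16 = 3732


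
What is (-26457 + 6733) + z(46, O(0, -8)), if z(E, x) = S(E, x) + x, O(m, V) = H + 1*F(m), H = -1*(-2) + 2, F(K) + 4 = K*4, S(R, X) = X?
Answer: -19724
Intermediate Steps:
F(K) = -4 + 4*K (F(K) = -4 + K*4 = -4 + 4*K)
H = 4 (H = 2 + 2 = 4)
O(m, V) = 4*m (O(m, V) = 4 + 1*(-4 + 4*m) = 4 + (-4 + 4*m) = 4*m)
z(E, x) = 2*x (z(E, x) = x + x = 2*x)
(-26457 + 6733) + z(46, O(0, -8)) = (-26457 + 6733) + 2*(4*0) = -19724 + 2*0 = -19724 + 0 = -19724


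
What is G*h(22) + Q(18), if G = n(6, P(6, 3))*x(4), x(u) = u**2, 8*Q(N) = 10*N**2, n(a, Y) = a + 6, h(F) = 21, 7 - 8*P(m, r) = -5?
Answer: 4437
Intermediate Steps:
P(m, r) = 3/2 (P(m, r) = 7/8 - 1/8*(-5) = 7/8 + 5/8 = 3/2)
n(a, Y) = 6 + a
Q(N) = 5*N**2/4 (Q(N) = (10*N**2)/8 = 5*N**2/4)
G = 192 (G = (6 + 6)*4**2 = 12*16 = 192)
G*h(22) + Q(18) = 192*21 + (5/4)*18**2 = 4032 + (5/4)*324 = 4032 + 405 = 4437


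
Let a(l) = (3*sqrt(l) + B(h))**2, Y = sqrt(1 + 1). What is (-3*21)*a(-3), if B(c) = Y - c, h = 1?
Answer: -63*(-1 + sqrt(2) + 3*I*sqrt(3))**2 ≈ 1690.2 - 271.19*I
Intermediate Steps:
Y = sqrt(2) ≈ 1.4142
B(c) = sqrt(2) - c
a(l) = (-1 + sqrt(2) + 3*sqrt(l))**2 (a(l) = (3*sqrt(l) + (sqrt(2) - 1*1))**2 = (3*sqrt(l) + (sqrt(2) - 1))**2 = (3*sqrt(l) + (-1 + sqrt(2)))**2 = (-1 + sqrt(2) + 3*sqrt(l))**2)
(-3*21)*a(-3) = (-3*21)*(-1 + sqrt(2) + 3*sqrt(-3))**2 = -63*(-1 + sqrt(2) + 3*(I*sqrt(3)))**2 = -63*(-1 + sqrt(2) + 3*I*sqrt(3))**2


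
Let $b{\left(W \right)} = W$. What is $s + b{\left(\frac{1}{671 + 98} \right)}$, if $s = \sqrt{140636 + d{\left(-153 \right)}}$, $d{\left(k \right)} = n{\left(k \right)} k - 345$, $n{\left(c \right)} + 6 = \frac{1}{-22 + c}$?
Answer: $\frac{1}{769} + \frac{4 \sqrt{10811381}}{35} \approx 375.78$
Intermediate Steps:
$n{\left(c \right)} = -6 + \frac{1}{-22 + c}$
$d{\left(k \right)} = -345 + \frac{k \left(133 - 6 k\right)}{-22 + k}$ ($d{\left(k \right)} = \frac{133 - 6 k}{-22 + k} k - 345 = \frac{k \left(133 - 6 k\right)}{-22 + k} - 345 = -345 + \frac{k \left(133 - 6 k\right)}{-22 + k}$)
$s = \frac{4 \sqrt{10811381}}{35}$ ($s = \sqrt{140636 + \frac{2 \left(3795 - -16218 - 3 \left(-153\right)^{2}\right)}{-22 - 153}} = \sqrt{140636 + \frac{2 \left(3795 + 16218 - 70227\right)}{-175}} = \sqrt{140636 + 2 \left(- \frac{1}{175}\right) \left(3795 + 16218 - 70227\right)} = \sqrt{140636 + 2 \left(- \frac{1}{175}\right) \left(-50214\right)} = \sqrt{140636 + \frac{100428}{175}} = \sqrt{\frac{24711728}{175}} = \frac{4 \sqrt{10811381}}{35} \approx 375.78$)
$s + b{\left(\frac{1}{671 + 98} \right)} = \frac{4 \sqrt{10811381}}{35} + \frac{1}{671 + 98} = \frac{4 \sqrt{10811381}}{35} + \frac{1}{769} = \frac{1}{769} + \frac{4 \sqrt{10811381}}{35}$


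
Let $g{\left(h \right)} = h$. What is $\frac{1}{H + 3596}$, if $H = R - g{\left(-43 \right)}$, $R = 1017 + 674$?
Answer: $\frac{1}{5330} \approx 0.00018762$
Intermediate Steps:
$R = 1691$
$H = 1734$ ($H = 1691 - -43 = 1691 + 43 = 1734$)
$\frac{1}{H + 3596} = \frac{1}{1734 + 3596} = \frac{1}{5330}$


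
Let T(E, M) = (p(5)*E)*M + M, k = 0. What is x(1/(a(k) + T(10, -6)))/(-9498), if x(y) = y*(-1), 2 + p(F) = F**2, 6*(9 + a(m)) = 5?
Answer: -1/13241795 ≈ -7.5518e-8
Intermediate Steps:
a(m) = -49/6 (a(m) = -9 + (1/6)*5 = -9 + 5/6 = -49/6)
p(F) = -2 + F**2
T(E, M) = M + 23*E*M (T(E, M) = ((-2 + 5**2)*E)*M + M = ((-2 + 25)*E)*M + M = (23*E)*M + M = 23*E*M + M = M + 23*E*M)
x(y) = -y
x(1/(a(k) + T(10, -6)))/(-9498) = -1/(-49/6 - 6*(1 + 23*10))/(-9498) = -1/(-49/6 - 6*(1 + 230))*(-1/9498) = -1/(-49/6 - 6*231)*(-1/9498) = -1/(-49/6 - 1386)*(-1/9498) = -1/(-8365/6)*(-1/9498) = -1*(-6/8365)*(-1/9498) = (6/8365)*(-1/9498) = -1/13241795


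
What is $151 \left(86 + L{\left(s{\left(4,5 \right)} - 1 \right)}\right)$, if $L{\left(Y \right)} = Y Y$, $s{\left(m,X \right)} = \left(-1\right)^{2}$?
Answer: $12986$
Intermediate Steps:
$s{\left(m,X \right)} = 1$
$L{\left(Y \right)} = Y^{2}$
$151 \left(86 + L{\left(s{\left(4,5 \right)} - 1 \right)}\right) = 151 \left(86 + \left(1 - 1\right)^{2}\right) = 151 \left(86 + 0^{2}\right) = 151 \left(86 + 0\right) = 151 \cdot 86 = 12986$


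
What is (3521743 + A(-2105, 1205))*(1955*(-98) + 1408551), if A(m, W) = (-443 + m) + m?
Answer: 4280161363490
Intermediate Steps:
A(m, W) = -443 + 2*m
(3521743 + A(-2105, 1205))*(1955*(-98) + 1408551) = (3521743 + (-443 + 2*(-2105)))*(1955*(-98) + 1408551) = (3521743 + (-443 - 4210))*(-191590 + 1408551) = (3521743 - 4653)*1216961 = 3517090*1216961 = 4280161363490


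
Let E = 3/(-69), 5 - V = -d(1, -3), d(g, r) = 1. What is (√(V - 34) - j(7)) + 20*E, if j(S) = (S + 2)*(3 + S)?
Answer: -2090/23 + 2*I*√7 ≈ -90.87 + 5.2915*I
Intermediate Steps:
V = 6 (V = 5 - (-1) = 5 - 1*(-1) = 5 + 1 = 6)
E = -1/23 (E = 3*(-1/69) = -1/23 ≈ -0.043478)
j(S) = (2 + S)*(3 + S)
(√(V - 34) - j(7)) + 20*E = (√(6 - 34) - (6 + 7² + 5*7)) + 20*(-1/23) = (√(-28) - (6 + 49 + 35)) - 20/23 = (2*I*√7 - 1*90) - 20/23 = (2*I*√7 - 90) - 20/23 = (-90 + 2*I*√7) - 20/23 = -2090/23 + 2*I*√7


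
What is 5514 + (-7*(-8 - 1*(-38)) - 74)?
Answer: 5230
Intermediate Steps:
5514 + (-7*(-8 - 1*(-38)) - 74) = 5514 + (-7*(-8 + 38) - 74) = 5514 + (-7*30 - 74) = 5514 + (-210 - 74) = 5514 - 284 = 5230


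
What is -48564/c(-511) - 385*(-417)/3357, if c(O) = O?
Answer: 81689281/571809 ≈ 142.86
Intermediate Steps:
-48564/c(-511) - 385*(-417)/3357 = -48564/(-511) - 385*(-417)/3357 = -48564*(-1/511) + 160545*(1/3357) = 48564/511 + 53515/1119 = 81689281/571809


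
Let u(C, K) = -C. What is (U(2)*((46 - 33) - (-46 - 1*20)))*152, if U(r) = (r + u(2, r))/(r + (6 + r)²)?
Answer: 0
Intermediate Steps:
U(r) = (-2 + r)/(r + (6 + r)²) (U(r) = (r - 1*2)/(r + (6 + r)²) = (r - 2)/(r + (6 + r)²) = (-2 + r)/(r + (6 + r)²))
(U(2)*((46 - 33) - (-46 - 1*20)))*152 = (((-2 + 2)/(2 + (6 + 2)²))*((46 - 33) - (-46 - 1*20)))*152 = ((0/(2 + 8²))*(13 - (-46 - 20)))*152 = ((0/(2 + 64))*(13 - 1*(-66)))*152 = ((0/66)*(13 + 66))*152 = (((1/66)*0)*79)*152 = (0*79)*152 = 0*152 = 0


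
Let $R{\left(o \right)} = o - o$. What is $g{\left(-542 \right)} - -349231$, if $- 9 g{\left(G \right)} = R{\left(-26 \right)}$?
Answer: $349231$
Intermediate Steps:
$R{\left(o \right)} = 0$
$g{\left(G \right)} = 0$ ($g{\left(G \right)} = \left(- \frac{1}{9}\right) 0 = 0$)
$g{\left(-542 \right)} - -349231 = 0 - -349231 = 0 + 349231 = 349231$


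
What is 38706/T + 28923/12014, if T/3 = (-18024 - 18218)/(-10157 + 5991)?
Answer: 323398753807/217705694 ≈ 1485.5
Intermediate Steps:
T = 54363/2083 (T = 3*((-18024 - 18218)/(-10157 + 5991)) = 3*(-36242/(-4166)) = 3*(-36242*(-1/4166)) = 3*(18121/2083) = 54363/2083 ≈ 26.098)
38706/T + 28923/12014 = 38706/(54363/2083) + 28923/12014 = 38706*(2083/54363) + 28923*(1/12014) = 26874866/18121 + 28923/12014 = 323398753807/217705694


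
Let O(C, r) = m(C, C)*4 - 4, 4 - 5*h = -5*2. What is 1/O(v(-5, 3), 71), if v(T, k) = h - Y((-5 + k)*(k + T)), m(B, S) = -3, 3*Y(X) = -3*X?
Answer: -1/16 ≈ -0.062500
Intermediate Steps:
Y(X) = -X (Y(X) = (-3*X)/3 = -X)
h = 14/5 (h = ⅘ - (-1)*2 = ⅘ - ⅕*(-10) = ⅘ + 2 = 14/5 ≈ 2.8000)
v(T, k) = 14/5 + (-5 + k)*(T + k) (v(T, k) = 14/5 - (-1)*(-5 + k)*(k + T) = 14/5 - (-1)*(-5 + k)*(T + k) = 14/5 + (-5 + k)*(T + k))
O(C, r) = -16 (O(C, r) = -3*4 - 4 = -12 - 4 = -16)
1/O(v(-5, 3), 71) = 1/(-16) = -1/16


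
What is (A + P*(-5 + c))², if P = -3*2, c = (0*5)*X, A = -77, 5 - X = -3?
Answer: 2209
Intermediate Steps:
X = 8 (X = 5 - 1*(-3) = 5 + 3 = 8)
c = 0 (c = (0*5)*8 = 0*8 = 0)
P = -6
(A + P*(-5 + c))² = (-77 - 6*(-5 + 0))² = (-77 - 6*(-5))² = (-77 + 30)² = (-47)² = 2209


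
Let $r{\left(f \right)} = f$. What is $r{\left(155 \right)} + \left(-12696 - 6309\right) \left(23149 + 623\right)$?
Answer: $-451786705$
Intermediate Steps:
$r{\left(155 \right)} + \left(-12696 - 6309\right) \left(23149 + 623\right) = 155 + \left(-12696 - 6309\right) \left(23149 + 623\right) = 155 - 451786860 = -451786705$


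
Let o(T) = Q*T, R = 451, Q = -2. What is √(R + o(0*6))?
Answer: √451 ≈ 21.237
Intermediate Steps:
o(T) = -2*T
√(R + o(0*6)) = √(451 - 0*6) = √(451 - 2*0) = √(451 + 0) = √451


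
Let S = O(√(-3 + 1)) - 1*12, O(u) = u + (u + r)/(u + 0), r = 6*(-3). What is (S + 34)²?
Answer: 329 + 460*I*√2 ≈ 329.0 + 650.54*I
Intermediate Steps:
r = -18
O(u) = u + (-18 + u)/u (O(u) = u + (u - 18)/(u + 0) = u + (-18 + u)/u)
S = -11 + 10*I*√2 (S = (1 + √(-3 + 1) - 18/√(-3 + 1)) - 1*12 = (1 + √(-2) - 18*(-I*√2/2)) - 12 = (1 + I*√2 - 18*(-I*√2/2)) - 12 = (1 + I*√2 - (-9)*I*√2) - 12 = (1 + I*√2 + 9*I*√2) - 12 = (1 + 10*I*√2) - 12 = -11 + 10*I*√2 ≈ -11.0 + 14.142*I)
(S + 34)² = ((-11 + 10*I*√2) + 34)² = (23 + 10*I*√2)²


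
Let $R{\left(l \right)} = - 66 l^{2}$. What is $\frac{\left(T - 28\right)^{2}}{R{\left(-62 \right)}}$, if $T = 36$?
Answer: $- \frac{8}{31713} \approx -0.00025226$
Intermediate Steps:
$\frac{\left(T - 28\right)^{2}}{R{\left(-62 \right)}} = \frac{\left(36 - 28\right)^{2}}{\left(-66\right) \left(-62\right)^{2}} = \frac{8^{2}}{\left(-66\right) 3844} = \frac{64}{-253704} = 64 \left(- \frac{1}{253704}\right) = - \frac{8}{31713}$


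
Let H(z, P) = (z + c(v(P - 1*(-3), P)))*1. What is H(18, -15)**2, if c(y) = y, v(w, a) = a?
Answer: 9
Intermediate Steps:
H(z, P) = P + z (H(z, P) = (z + P)*1 = (P + z)*1 = P + z)
H(18, -15)**2 = (-15 + 18)**2 = 3**2 = 9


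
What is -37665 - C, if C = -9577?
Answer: -28088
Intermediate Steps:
-37665 - C = -37665 - 1*(-9577) = -37665 + 9577 = -28088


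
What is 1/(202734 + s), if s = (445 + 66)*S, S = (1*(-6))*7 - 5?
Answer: 1/178717 ≈ 5.5954e-6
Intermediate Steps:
S = -47 (S = -6*7 - 5 = -42 - 5 = -47)
s = -24017 (s = (445 + 66)*(-47) = 511*(-47) = -24017)
1/(202734 + s) = 1/(202734 - 24017) = 1/178717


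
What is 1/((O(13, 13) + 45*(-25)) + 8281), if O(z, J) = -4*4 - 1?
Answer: 1/7139 ≈ 0.00014008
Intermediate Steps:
O(z, J) = -17 (O(z, J) = -16 - 1 = -17)
1/((O(13, 13) + 45*(-25)) + 8281) = 1/((-17 + 45*(-25)) + 8281) = 1/((-17 - 1125) + 8281) = 1/(-1142 + 8281) = 1/7139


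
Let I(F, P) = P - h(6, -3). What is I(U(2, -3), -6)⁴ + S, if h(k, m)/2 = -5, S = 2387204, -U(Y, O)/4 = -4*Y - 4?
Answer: 2387460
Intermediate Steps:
U(Y, O) = 16 + 16*Y (U(Y, O) = -4*(-4*Y - 4) = -4*(-4 - 4*Y) = 16 + 16*Y)
h(k, m) = -10 (h(k, m) = 2*(-5) = -10)
I(F, P) = 10 + P (I(F, P) = P - 1*(-10) = P + 10 = 10 + P)
I(U(2, -3), -6)⁴ + S = (10 - 6)⁴ + 2387204 = 4⁴ + 2387204 = 256 + 2387204 = 2387460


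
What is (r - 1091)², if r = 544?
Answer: 299209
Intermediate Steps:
(r - 1091)² = (544 - 1091)² = (-547)² = 299209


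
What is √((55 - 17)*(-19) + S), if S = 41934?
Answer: 2*√10303 ≈ 203.01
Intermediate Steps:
√((55 - 17)*(-19) + S) = √((55 - 17)*(-19) + 41934) = √(38*(-19) + 41934) = √(-722 + 41934) = √41212 = 2*√10303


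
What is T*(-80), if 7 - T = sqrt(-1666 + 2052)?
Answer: -560 + 80*sqrt(386) ≈ 1011.8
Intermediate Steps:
T = 7 - sqrt(386) (T = 7 - sqrt(-1666 + 2052) = 7 - sqrt(386) ≈ -12.647)
T*(-80) = (7 - sqrt(386))*(-80) = -560 + 80*sqrt(386)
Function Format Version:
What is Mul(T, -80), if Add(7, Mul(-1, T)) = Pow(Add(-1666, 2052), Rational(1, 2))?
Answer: Add(-560, Mul(80, Pow(386, Rational(1, 2)))) ≈ 1011.8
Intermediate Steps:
T = Add(7, Mul(-1, Pow(386, Rational(1, 2)))) (T = Add(7, Mul(-1, Pow(Add(-1666, 2052), Rational(1, 2)))) = Add(7, Mul(-1, Pow(386, Rational(1, 2)))) ≈ -12.647)
Mul(T, -80) = Mul(Add(7, Mul(-1, Pow(386, Rational(1, 2)))), -80) = Add(-560, Mul(80, Pow(386, Rational(1, 2))))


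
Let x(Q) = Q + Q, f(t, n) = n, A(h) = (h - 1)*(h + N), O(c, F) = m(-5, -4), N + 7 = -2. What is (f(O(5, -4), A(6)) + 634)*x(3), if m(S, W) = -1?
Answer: 3714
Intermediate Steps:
N = -9 (N = -7 - 2 = -9)
O(c, F) = -1
A(h) = (-1 + h)*(-9 + h) (A(h) = (h - 1)*(h - 9) = (-1 + h)*(-9 + h))
x(Q) = 2*Q
(f(O(5, -4), A(6)) + 634)*x(3) = ((9 + 6² - 10*6) + 634)*(2*3) = ((9 + 36 - 60) + 634)*6 = (-15 + 634)*6 = 619*6 = 3714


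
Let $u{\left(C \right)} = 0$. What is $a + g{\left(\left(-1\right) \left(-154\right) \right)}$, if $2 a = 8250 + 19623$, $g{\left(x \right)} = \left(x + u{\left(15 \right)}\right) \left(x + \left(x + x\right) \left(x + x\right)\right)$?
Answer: $\frac{29293417}{2} \approx 1.4647 \cdot 10^{7}$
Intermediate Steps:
$g{\left(x \right)} = x \left(x + 4 x^{2}\right)$ ($g{\left(x \right)} = \left(x + 0\right) \left(x + \left(x + x\right) \left(x + x\right)\right) = x \left(x + 2 x 2 x\right) = x \left(x + 4 x^{2}\right)$)
$a = \frac{27873}{2}$ ($a = \frac{8250 + 19623}{2} = \frac{1}{2} \cdot 27873 = \frac{27873}{2} \approx 13937.0$)
$a + g{\left(\left(-1\right) \left(-154\right) \right)} = \frac{27873}{2} + \left(\left(-1\right) \left(-154\right)\right)^{2} \left(1 + 4 \left(\left(-1\right) \left(-154\right)\right)\right) = \frac{27873}{2} + 154^{2} \left(1 + 4 \cdot 154\right) = \frac{27873}{2} + 23716 \left(1 + 616\right) = \frac{27873}{2} + 23716 \cdot 617 = \frac{27873}{2} + 14632772 = \frac{29293417}{2}$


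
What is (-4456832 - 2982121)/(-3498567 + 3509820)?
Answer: -2479651/3751 ≈ -661.06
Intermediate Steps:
(-4456832 - 2982121)/(-3498567 + 3509820) = -7438953/11253 = -7438953*1/11253 = -2479651/3751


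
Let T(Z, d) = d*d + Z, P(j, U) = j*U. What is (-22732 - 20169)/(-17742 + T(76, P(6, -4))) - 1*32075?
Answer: -548118849/17090 ≈ -32073.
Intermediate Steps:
P(j, U) = U*j
T(Z, d) = Z + d² (T(Z, d) = d² + Z = Z + d²)
(-22732 - 20169)/(-17742 + T(76, P(6, -4))) - 1*32075 = (-22732 - 20169)/(-17742 + (76 + (-4*6)²)) - 1*32075 = -42901/(-17742 + (76 + (-24)²)) - 32075 = -42901/(-17742 + (76 + 576)) - 32075 = -42901/(-17742 + 652) - 32075 = -42901/(-17090) - 32075 = -42901*(-1/17090) - 32075 = 42901/17090 - 32075 = -548118849/17090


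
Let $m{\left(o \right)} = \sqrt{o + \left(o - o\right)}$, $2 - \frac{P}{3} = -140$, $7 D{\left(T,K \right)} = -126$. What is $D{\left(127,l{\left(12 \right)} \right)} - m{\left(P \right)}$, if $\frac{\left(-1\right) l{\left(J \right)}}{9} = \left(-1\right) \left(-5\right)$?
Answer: $-18 - \sqrt{426} \approx -38.64$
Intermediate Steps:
$l{\left(J \right)} = -45$ ($l{\left(J \right)} = - 9 \left(\left(-1\right) \left(-5\right)\right) = \left(-9\right) 5 = -45$)
$D{\left(T,K \right)} = -18$ ($D{\left(T,K \right)} = \frac{1}{7} \left(-126\right) = -18$)
$P = 426$ ($P = 6 - -420 = 6 + 420 = 426$)
$m{\left(o \right)} = \sqrt{o}$ ($m{\left(o \right)} = \sqrt{o + 0} = \sqrt{o}$)
$D{\left(127,l{\left(12 \right)} \right)} - m{\left(P \right)} = -18 - \sqrt{426}$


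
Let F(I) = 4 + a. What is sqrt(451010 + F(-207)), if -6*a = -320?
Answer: sqrt(4059606)/3 ≈ 671.62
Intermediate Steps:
a = 160/3 (a = -1/6*(-320) = 160/3 ≈ 53.333)
F(I) = 172/3 (F(I) = 4 + 160/3 = 172/3)
sqrt(451010 + F(-207)) = sqrt(451010 + 172/3) = sqrt(1353202/3) = sqrt(4059606)/3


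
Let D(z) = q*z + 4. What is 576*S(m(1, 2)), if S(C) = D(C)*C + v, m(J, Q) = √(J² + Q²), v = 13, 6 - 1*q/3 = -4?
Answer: 93888 + 2304*√5 ≈ 99040.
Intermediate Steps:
q = 30 (q = 18 - 3*(-4) = 18 + 12 = 30)
D(z) = 4 + 30*z (D(z) = 30*z + 4 = 4 + 30*z)
S(C) = 13 + C*(4 + 30*C) (S(C) = (4 + 30*C)*C + 13 = C*(4 + 30*C) + 13 = 13 + C*(4 + 30*C))
576*S(m(1, 2)) = 576*(13 + 2*√(1² + 2²)*(2 + 15*√(1² + 2²))) = 576*(13 + 2*√(1 + 4)*(2 + 15*√(1 + 4))) = 576*(13 + 2*√5*(2 + 15*√5)) = 7488 + 1152*√5*(2 + 15*√5)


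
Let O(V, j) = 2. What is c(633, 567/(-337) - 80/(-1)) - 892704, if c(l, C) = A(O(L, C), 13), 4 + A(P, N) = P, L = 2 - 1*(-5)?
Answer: -892706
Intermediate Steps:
L = 7 (L = 2 + 5 = 7)
A(P, N) = -4 + P
c(l, C) = -2 (c(l, C) = -4 + 2 = -2)
c(633, 567/(-337) - 80/(-1)) - 892704 = -2 - 892704 = -892706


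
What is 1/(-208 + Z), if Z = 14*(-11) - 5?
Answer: -1/367 ≈ -0.0027248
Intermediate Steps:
Z = -159 (Z = -154 - 5 = -159)
1/(-208 + Z) = 1/(-208 - 159) = 1/(-367) = -1/367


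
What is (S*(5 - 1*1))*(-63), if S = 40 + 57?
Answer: -24444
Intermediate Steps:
S = 97
(S*(5 - 1*1))*(-63) = (97*(5 - 1*1))*(-63) = (97*(5 - 1))*(-63) = (97*4)*(-63) = 388*(-63) = -24444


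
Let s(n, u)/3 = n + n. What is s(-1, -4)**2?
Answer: 36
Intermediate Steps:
s(n, u) = 6*n (s(n, u) = 3*(n + n) = 3*(2*n) = 6*n)
s(-1, -4)**2 = (6*(-1))**2 = (-6)**2 = 36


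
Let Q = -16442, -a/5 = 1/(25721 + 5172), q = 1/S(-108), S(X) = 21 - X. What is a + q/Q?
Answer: -10635983/65524609074 ≈ -0.00016232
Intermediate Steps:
q = 1/129 (q = 1/(21 - 1*(-108)) = 1/(21 + 108) = 1/129 ≈ 0.0077519)
a = -5/30893 (a = -5/(25721 + 5172) = -5/30893 ≈ -0.00016185)
a + q/Q = -5/30893 + (1/129)/(-16442) = -5/30893 + (1/129)*(-1/16442) = -5/30893 - 1/2121018 = -10635983/65524609074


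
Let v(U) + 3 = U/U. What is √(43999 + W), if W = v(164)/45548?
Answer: 15*√101423576294/22774 ≈ 209.76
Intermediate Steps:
v(U) = -2 (v(U) = -3 + U/U = -3 + 1 = -2)
W = -1/22774 (W = -2/45548 = -2*1/45548 = -1/22774 ≈ -4.3910e-5)
√(43999 + W) = √(43999 - 1/22774) = √(1002033225/22774) = 15*√101423576294/22774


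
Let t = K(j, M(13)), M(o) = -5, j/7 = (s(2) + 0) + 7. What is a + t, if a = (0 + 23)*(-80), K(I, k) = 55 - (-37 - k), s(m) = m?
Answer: -1753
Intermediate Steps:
j = 63 (j = 7*((2 + 0) + 7) = 7*(2 + 7) = 7*9 = 63)
K(I, k) = 92 + k (K(I, k) = 55 + (37 + k) = 92 + k)
t = 87 (t = 92 - 5 = 87)
a = -1840 (a = 23*(-80) = -1840)
a + t = -1840 + 87 = -1753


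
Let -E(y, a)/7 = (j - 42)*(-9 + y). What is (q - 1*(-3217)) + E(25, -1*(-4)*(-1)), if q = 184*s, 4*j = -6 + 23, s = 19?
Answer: 10941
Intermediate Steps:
j = 17/4 (j = (-6 + 23)/4 = (1/4)*17 = 17/4 ≈ 4.2500)
E(y, a) = -9513/4 + 1057*y/4 (E(y, a) = -7*(17/4 - 42)*(-9 + y) = -(-1057)*(-9 + y)/4 = -7*(1359/4 - 151*y/4) = -9513/4 + 1057*y/4)
q = 3496 (q = 184*19 = 3496)
(q - 1*(-3217)) + E(25, -1*(-4)*(-1)) = (3496 - 1*(-3217)) + (-9513/4 + (1057/4)*25) = (3496 + 3217) + (-9513/4 + 26425/4) = 6713 + 4228 = 10941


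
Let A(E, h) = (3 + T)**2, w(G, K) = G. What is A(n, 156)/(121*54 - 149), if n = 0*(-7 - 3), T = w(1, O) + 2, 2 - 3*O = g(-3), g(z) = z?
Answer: 36/6385 ≈ 0.0056382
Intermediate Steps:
O = 5/3 (O = 2/3 - 1/3*(-3) = 2/3 + 1 = 5/3 ≈ 1.6667)
T = 3 (T = 1 + 2 = 3)
n = 0 (n = 0*(-10) = 0)
A(E, h) = 36 (A(E, h) = (3 + 3)**2 = 6**2 = 36)
A(n, 156)/(121*54 - 149) = 36/(121*54 - 149) = 36/(6534 - 149) = 36/6385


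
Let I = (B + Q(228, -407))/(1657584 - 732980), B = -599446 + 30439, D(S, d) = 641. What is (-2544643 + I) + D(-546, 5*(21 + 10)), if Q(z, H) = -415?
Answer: -1176097497315/462302 ≈ -2.5440e+6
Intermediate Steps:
B = -569007
I = -284711/462302 (I = (-569007 - 415)/(1657584 - 732980) = -569422/924604 = -569422*1/924604 = -284711/462302 ≈ -0.61586)
(-2544643 + I) + D(-546, 5*(21 + 10)) = (-2544643 - 284711/462302) + 641 = -1176393832897/462302 + 641 = -1176097497315/462302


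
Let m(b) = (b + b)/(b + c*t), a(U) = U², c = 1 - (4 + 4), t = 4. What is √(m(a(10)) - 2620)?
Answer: I*√23555/3 ≈ 51.159*I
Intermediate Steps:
c = -7 (c = 1 - 1*8 = 1 - 8 = -7)
m(b) = 2*b/(-28 + b) (m(b) = (b + b)/(b - 7*4) = (2*b)/(b - 28) = (2*b)/(-28 + b) = 2*b/(-28 + b))
√(m(a(10)) - 2620) = √(2*10²/(-28 + 10²) - 2620) = √(2*100/(-28 + 100) - 2620) = √(2*100/72 - 2620) = √(2*100*(1/72) - 2620) = √(25/9 - 2620) = √(-23555/9) = I*√23555/3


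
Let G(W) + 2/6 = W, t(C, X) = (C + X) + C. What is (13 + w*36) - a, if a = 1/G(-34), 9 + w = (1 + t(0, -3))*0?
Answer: -32030/103 ≈ -310.97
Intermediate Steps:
t(C, X) = X + 2*C
G(W) = -⅓ + W
w = -9 (w = -9 + (1 + (-3 + 2*0))*0 = -9 + (1 + (-3 + 0))*0 = -9 + (1 - 3)*0 = -9 - 2*0 = -9 + 0 = -9)
a = -3/103 (a = 1/(-⅓ - 34) = 1/(-103/3) = -3/103 ≈ -0.029126)
(13 + w*36) - a = (13 - 9*36) - 1*(-3/103) = (13 - 324) + 3/103 = -311 + 3/103 = -32030/103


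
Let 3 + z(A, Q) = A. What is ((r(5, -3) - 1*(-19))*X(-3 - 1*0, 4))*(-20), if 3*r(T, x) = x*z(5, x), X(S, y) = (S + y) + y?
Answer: -1700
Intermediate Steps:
X(S, y) = S + 2*y
z(A, Q) = -3 + A
r(T, x) = 2*x/3 (r(T, x) = (x*(-3 + 5))/3 = (x*2)/3 = (2*x)/3 = 2*x/3)
((r(5, -3) - 1*(-19))*X(-3 - 1*0, 4))*(-20) = (((2/3)*(-3) - 1*(-19))*((-3 - 1*0) + 2*4))*(-20) = ((-2 + 19)*((-3 + 0) + 8))*(-20) = (17*(-3 + 8))*(-20) = (17*5)*(-20) = 85*(-20) = -1700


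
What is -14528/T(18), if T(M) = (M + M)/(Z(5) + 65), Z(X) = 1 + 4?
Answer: -254240/9 ≈ -28249.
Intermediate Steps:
Z(X) = 5
T(M) = M/35 (T(M) = (M + M)/(5 + 65) = (2*M)/70 = (2*M)*(1/70) = M/35)
-14528/T(18) = -14528/((1/35)*18) = -14528/18/35 = -14528*35/18 = -254240/9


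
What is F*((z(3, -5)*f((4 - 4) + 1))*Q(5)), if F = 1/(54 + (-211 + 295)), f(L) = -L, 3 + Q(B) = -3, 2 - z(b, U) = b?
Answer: -1/23 ≈ -0.043478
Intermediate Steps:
z(b, U) = 2 - b
Q(B) = -6 (Q(B) = -3 - 3 = -6)
F = 1/138 (F = 1/(54 + 84) = 1/138 ≈ 0.0072464)
F*((z(3, -5)*f((4 - 4) + 1))*Q(5)) = (((2 - 1*3)*(-((4 - 4) + 1)))*(-6))/138 = (((2 - 3)*(-(0 + 1)))*(-6))/138 = (-(-1)*(-6))/138 = (-1*(-1)*(-6))/138 = (1*(-6))/138 = (1/138)*(-6) = -1/23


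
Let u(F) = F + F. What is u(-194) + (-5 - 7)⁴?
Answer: 20348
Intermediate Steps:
u(F) = 2*F
u(-194) + (-5 - 7)⁴ = 2*(-194) + (-5 - 7)⁴ = -388 + (-12)⁴ = -388 + 20736 = 20348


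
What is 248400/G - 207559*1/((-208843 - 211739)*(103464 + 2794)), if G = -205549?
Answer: -11101003552005509/9186026362963644 ≈ -1.2085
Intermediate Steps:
248400/G - 207559*1/((-208843 - 211739)*(103464 + 2794)) = 248400/(-205549) - 207559*1/((-208843 - 211739)*(103464 + 2794)) = 248400*(-1/205549) - 207559/(106258*(-420582)) = -248400/205549 - 207559/(-44690202156) = -248400/205549 - 207559*(-1/44690202156) = -248400/205549 + 207559/44690202156 = -11101003552005509/9186026362963644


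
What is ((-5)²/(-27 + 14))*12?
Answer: -300/13 ≈ -23.077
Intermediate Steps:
((-5)²/(-27 + 14))*12 = (25/(-13))*12 = (25*(-1/13))*12 = -25/13*12 = -300/13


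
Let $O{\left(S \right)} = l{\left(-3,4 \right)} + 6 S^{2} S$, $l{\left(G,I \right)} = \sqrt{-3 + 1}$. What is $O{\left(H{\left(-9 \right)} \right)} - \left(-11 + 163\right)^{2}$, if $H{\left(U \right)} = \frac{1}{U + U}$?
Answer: $- \frac{22457089}{972} + i \sqrt{2} \approx -23104.0 + 1.4142 i$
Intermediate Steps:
$l{\left(G,I \right)} = i \sqrt{2}$ ($l{\left(G,I \right)} = \sqrt{-2} = i \sqrt{2}$)
$H{\left(U \right)} = \frac{1}{2 U}$
$O{\left(S \right)} = 6 S^{3} + i \sqrt{2}$ ($O{\left(S \right)} = i \sqrt{2} + 6 S^{2} S = i \sqrt{2} + 6 S^{3} = 6 S^{3} + i \sqrt{2}$)
$O{\left(H{\left(-9 \right)} \right)} - \left(-11 + 163\right)^{2} = \left(6 \left(\frac{1}{2 \left(-9\right)}\right)^{3} + i \sqrt{2}\right) - \left(-11 + 163\right)^{2} = \left(6 \left(\frac{1}{2} \left(- \frac{1}{9}\right)\right)^{3} + i \sqrt{2}\right) - 152^{2} = \left(6 \left(- \frac{1}{18}\right)^{3} + i \sqrt{2}\right) - 23104 = \left(6 \left(- \frac{1}{5832}\right) + i \sqrt{2}\right) - 23104 = \left(- \frac{1}{972} + i \sqrt{2}\right) - 23104 = - \frac{22457089}{972} + i \sqrt{2}$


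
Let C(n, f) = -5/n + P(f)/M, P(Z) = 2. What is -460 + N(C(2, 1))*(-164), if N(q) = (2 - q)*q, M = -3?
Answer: 20009/9 ≈ 2223.2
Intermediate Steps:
C(n, f) = -⅔ - 5/n (C(n, f) = -5/n + 2/(-3) = -5/n + 2*(-⅓) = -5/n - ⅔ = -⅔ - 5/n)
N(q) = q*(2 - q)
-460 + N(C(2, 1))*(-164) = -460 + ((-⅔ - 5/2)*(2 - (-⅔ - 5/2)))*(-164) = -460 - 19*(2 - 1*(-19/6))/6*(-164) = -460 - 19*(2 + 19/6)/6*(-164) = -460 - 19/6*31/6*(-164) = -460 - 589/36*(-164) = -460 + 24149/9 = 20009/9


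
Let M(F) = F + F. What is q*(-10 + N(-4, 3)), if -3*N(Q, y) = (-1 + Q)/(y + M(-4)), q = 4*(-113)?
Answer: 14012/3 ≈ 4670.7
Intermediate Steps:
q = -452
M(F) = 2*F
N(Q, y) = -(-1 + Q)/(3*(-8 + y)) (N(Q, y) = -(-1 + Q)/(3*(y + 2*(-4))) = -(-1 + Q)/(3*(y - 8)) = -(-1 + Q)/(3*(-8 + y)))
q*(-10 + N(-4, 3)) = -452*(-10 + (1 - 1*(-4))/(3*(-8 + 3))) = -452*(-10 + (⅓)*(1 + 4)/(-5)) = -452*(-10 + (⅓)*(-⅕)*5) = -452*(-10 - ⅓) = -452*(-31/3) = 14012/3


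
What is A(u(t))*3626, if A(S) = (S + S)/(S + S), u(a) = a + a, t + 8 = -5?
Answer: 3626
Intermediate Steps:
t = -13 (t = -8 - 5 = -13)
u(a) = 2*a
A(S) = 1 (A(S) = (2*S)/((2*S)) = (2*S)*(1/(2*S)) = 1)
A(u(t))*3626 = 1*3626 = 3626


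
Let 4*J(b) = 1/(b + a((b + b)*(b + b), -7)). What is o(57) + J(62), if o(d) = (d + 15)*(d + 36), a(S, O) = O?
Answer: 1473121/220 ≈ 6696.0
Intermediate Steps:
J(b) = 1/(4*(-7 + b)) (J(b) = 1/(4*(b - 7)) = 1/(4*(-7 + b)))
o(d) = (15 + d)*(36 + d)
o(57) + J(62) = (540 + 57**2 + 51*57) + 1/(4*(-7 + 62)) = (540 + 3249 + 2907) + (1/4)/55 = 6696 + (1/4)*(1/55) = 6696 + 1/220 = 1473121/220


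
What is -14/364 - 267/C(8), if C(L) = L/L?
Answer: -6943/26 ≈ -267.04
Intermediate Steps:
C(L) = 1
-14/364 - 267/C(8) = -14/364 - 267/1 = -14*1/364 - 267*1 = -1/26 - 267 = -6943/26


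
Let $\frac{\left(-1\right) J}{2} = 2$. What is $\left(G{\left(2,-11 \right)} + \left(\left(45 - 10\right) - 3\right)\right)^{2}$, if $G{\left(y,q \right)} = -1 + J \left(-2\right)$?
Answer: $1521$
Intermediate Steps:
$J = -4$ ($J = \left(-2\right) 2 = -4$)
$G{\left(y,q \right)} = 7$ ($G{\left(y,q \right)} = -1 - -8 = -1 + 8 = 7$)
$\left(G{\left(2,-11 \right)} + \left(\left(45 - 10\right) - 3\right)\right)^{2} = \left(7 + \left(\left(45 - 10\right) - 3\right)\right)^{2} = \left(7 + \left(35 - 3\right)\right)^{2} = \left(7 + 32\right)^{2} = 39^{2} = 1521$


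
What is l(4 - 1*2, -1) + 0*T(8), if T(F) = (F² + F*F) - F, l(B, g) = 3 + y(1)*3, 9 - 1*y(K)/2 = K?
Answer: 51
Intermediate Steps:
y(K) = 18 - 2*K
l(B, g) = 51 (l(B, g) = 3 + (18 - 2*1)*3 = 3 + (18 - 2)*3 = 3 + 16*3 = 3 + 48 = 51)
T(F) = -F + 2*F² (T(F) = (F² + F²) - F = 2*F² - F = -F + 2*F²)
l(4 - 1*2, -1) + 0*T(8) = 51 + 0*(8*(-1 + 2*8)) = 51 + 0*(8*(-1 + 16)) = 51 + 0*(8*15) = 51 + 0*120 = 51 + 0 = 51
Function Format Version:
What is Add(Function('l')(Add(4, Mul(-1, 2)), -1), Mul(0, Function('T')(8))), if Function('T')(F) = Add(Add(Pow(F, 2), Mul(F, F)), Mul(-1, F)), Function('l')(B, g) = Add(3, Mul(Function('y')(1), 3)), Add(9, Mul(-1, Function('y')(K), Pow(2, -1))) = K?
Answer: 51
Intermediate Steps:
Function('y')(K) = Add(18, Mul(-2, K))
Function('l')(B, g) = 51 (Function('l')(B, g) = Add(3, Mul(Add(18, Mul(-2, 1)), 3)) = Add(3, Mul(Add(18, -2), 3)) = Add(3, Mul(16, 3)) = Add(3, 48) = 51)
Function('T')(F) = Add(Mul(-1, F), Mul(2, Pow(F, 2))) (Function('T')(F) = Add(Add(Pow(F, 2), Pow(F, 2)), Mul(-1, F)) = Add(Mul(2, Pow(F, 2)), Mul(-1, F)) = Add(Mul(-1, F), Mul(2, Pow(F, 2))))
Add(Function('l')(Add(4, Mul(-1, 2)), -1), Mul(0, Function('T')(8))) = Add(51, Mul(0, Mul(8, Add(-1, Mul(2, 8))))) = Add(51, Mul(0, Mul(8, Add(-1, 16)))) = Add(51, Mul(0, Mul(8, 15))) = Add(51, Mul(0, 120)) = Add(51, 0) = 51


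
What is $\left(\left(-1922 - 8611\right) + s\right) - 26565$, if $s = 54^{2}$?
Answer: $-34182$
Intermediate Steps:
$s = 2916$
$\left(\left(-1922 - 8611\right) + s\right) - 26565 = \left(\left(-1922 - 8611\right) + 2916\right) - 26565 = \left(-10533 + 2916\right) - 26565 = -7617 - 26565 = -34182$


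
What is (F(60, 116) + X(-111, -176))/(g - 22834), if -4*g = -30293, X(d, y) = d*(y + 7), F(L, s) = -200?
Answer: -74236/61043 ≈ -1.2161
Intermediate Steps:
X(d, y) = d*(7 + y)
g = 30293/4 (g = -1/4*(-30293) = 30293/4 ≈ 7573.3)
(F(60, 116) + X(-111, -176))/(g - 22834) = (-200 - 111*(7 - 176))/(30293/4 - 22834) = (-200 - 111*(-169))/(-61043/4) = (-200 + 18759)*(-4/61043) = 18559*(-4/61043) = -74236/61043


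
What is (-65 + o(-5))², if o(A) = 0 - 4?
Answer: 4761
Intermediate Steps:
o(A) = -4
(-65 + o(-5))² = (-65 - 4)² = (-69)² = 4761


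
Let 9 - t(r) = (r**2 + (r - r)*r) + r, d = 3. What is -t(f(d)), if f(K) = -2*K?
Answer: 21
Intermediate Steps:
t(r) = 9 - r - r**2 (t(r) = 9 - ((r**2 + (r - r)*r) + r) = 9 - ((r**2 + 0*r) + r) = 9 - ((r**2 + 0) + r) = 9 - (r**2 + r) = 9 - (r + r**2) = 9 + (-r - r**2) = 9 - r - r**2)
-t(f(d)) = -(9 - (-2)*3 - (-2*3)**2) = -(9 - 1*(-6) - 1*(-6)**2) = -(9 + 6 - 1*36) = -(9 + 6 - 36) = -1*(-21) = 21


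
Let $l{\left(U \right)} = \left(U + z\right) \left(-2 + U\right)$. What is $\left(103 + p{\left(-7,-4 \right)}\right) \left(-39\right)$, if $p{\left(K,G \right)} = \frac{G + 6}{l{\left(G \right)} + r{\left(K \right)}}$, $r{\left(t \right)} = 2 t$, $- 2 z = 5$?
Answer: $- \frac{100503}{25} \approx -4020.1$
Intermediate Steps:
$z = - \frac{5}{2}$ ($z = \left(- \frac{1}{2}\right) 5 = - \frac{5}{2} \approx -2.5$)
$l{\left(U \right)} = \left(-2 + U\right) \left(- \frac{5}{2} + U\right)$ ($l{\left(U \right)} = \left(U - \frac{5}{2}\right) \left(-2 + U\right) = \left(- \frac{5}{2} + U\right) \left(-2 + U\right) = \left(-2 + U\right) \left(- \frac{5}{2} + U\right)$)
$p{\left(K,G \right)} = \frac{6 + G}{5 + G^{2} + 2 K - \frac{9 G}{2}}$ ($p{\left(K,G \right)} = \frac{G + 6}{\left(5 + G^{2} - \frac{9 G}{2}\right) + 2 K} = \frac{6 + G}{5 + G^{2} + 2 K - \frac{9 G}{2}}$)
$\left(103 + p{\left(-7,-4 \right)}\right) \left(-39\right) = \left(103 + \frac{2 \left(6 - 4\right)}{10 - -36 + 2 \left(-4\right)^{2} + 4 \left(-7\right)}\right) \left(-39\right) = \left(103 + 2 \frac{1}{10 + 36 + 2 \cdot 16 - 28} \cdot 2\right) \left(-39\right) = \left(103 + 2 \frac{1}{10 + 36 + 32 - 28} \cdot 2\right) \left(-39\right) = \left(103 + 2 \cdot \frac{1}{50} \cdot 2\right) \left(-39\right) = \left(103 + \frac{2}{25}\right) \left(-39\right) = \frac{2577}{25} \left(-39\right) = - \frac{100503}{25}$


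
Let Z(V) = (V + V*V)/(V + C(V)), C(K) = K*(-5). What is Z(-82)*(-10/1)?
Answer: -405/2 ≈ -202.50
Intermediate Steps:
C(K) = -5*K
Z(V) = -(V + V²)/(4*V) (Z(V) = (V + V*V)/(V - 5*V) = (V + V²)/((-4*V)) = (V + V²)*(-1/(4*V)) = -(V + V²)/(4*V))
Z(-82)*(-10/1) = (-¼ - ¼*(-82))*(-10/1) = (-¼ + 41/2)*(-10*1) = (81/4)*(-10) = -405/2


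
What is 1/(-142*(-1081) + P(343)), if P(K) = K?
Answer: 1/153845 ≈ 6.5000e-6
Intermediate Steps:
1/(-142*(-1081) + P(343)) = 1/(-142*(-1081) + 343) = 1/(153502 + 343) = 1/153845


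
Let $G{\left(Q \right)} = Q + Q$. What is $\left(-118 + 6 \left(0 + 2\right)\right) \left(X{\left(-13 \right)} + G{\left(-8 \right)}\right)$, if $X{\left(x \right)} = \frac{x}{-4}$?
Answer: $\frac{2703}{2} \approx 1351.5$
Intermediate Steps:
$G{\left(Q \right)} = 2 Q$
$X{\left(x \right)} = - \frac{x}{4}$ ($X{\left(x \right)} = x \left(- \frac{1}{4}\right) = - \frac{x}{4}$)
$\left(-118 + 6 \left(0 + 2\right)\right) \left(X{\left(-13 \right)} + G{\left(-8 \right)}\right) = \left(-118 + 6 \left(0 + 2\right)\right) \left(\left(- \frac{1}{4}\right) \left(-13\right) + 2 \left(-8\right)\right) = \left(-118 + 6 \cdot 2\right) \left(\frac{13}{4} - 16\right) = \left(-118 + 12\right) \left(- \frac{51}{4}\right) = \left(-106\right) \left(- \frac{51}{4}\right) = \frac{2703}{2}$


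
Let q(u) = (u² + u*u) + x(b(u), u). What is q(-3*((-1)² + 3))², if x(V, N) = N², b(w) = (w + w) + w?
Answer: 186624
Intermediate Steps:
b(w) = 3*w (b(w) = 2*w + w = 3*w)
q(u) = 3*u² (q(u) = (u² + u*u) + u² = (u² + u²) + u² = 2*u² + u² = 3*u²)
q(-3*((-1)² + 3))² = (3*(-3*((-1)² + 3))²)² = (3*(-3*(1 + 3))²)² = (3*(-3*4)²)² = (3*(-12)²)² = (3*144)² = 432² = 186624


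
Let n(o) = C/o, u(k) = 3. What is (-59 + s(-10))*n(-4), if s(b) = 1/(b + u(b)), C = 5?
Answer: 1035/14 ≈ 73.929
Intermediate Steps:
n(o) = 5/o
s(b) = 1/(3 + b) (s(b) = 1/(b + 3) = 1/(3 + b))
(-59 + s(-10))*n(-4) = (-59 + 1/(3 - 10))*(5/(-4)) = (-59 + 1/(-7))*(5*(-1/4)) = (-59 - 1/7)*(-5/4) = -414/7*(-5/4) = 1035/14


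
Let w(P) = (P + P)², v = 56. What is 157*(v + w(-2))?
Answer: 11304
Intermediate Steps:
w(P) = 4*P² (w(P) = (2*P)² = 4*P²)
157*(v + w(-2)) = 157*(56 + 4*(-2)²) = 157*(56 + 4*4) = 157*(56 + 16) = 157*72 = 11304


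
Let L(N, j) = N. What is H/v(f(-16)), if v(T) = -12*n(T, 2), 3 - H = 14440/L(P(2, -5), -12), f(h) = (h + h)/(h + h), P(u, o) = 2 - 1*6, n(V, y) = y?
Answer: -3613/24 ≈ -150.54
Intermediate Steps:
P(u, o) = -4 (P(u, o) = 2 - 6 = -4)
f(h) = 1 (f(h) = (2*h)/((2*h)) = (2*h)*(1/(2*h)) = 1)
H = 3613 (H = 3 - 14440/(-4) = 3 - 14440*(-1)/4 = 3 - 1*(-3610) = 3 + 3610 = 3613)
v(T) = -24 (v(T) = -12*2 = -24)
H/v(f(-16)) = 3613/(-24) = 3613*(-1/24) = -3613/24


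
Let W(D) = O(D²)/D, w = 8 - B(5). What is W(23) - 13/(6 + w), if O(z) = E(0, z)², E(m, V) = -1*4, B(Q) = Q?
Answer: -155/207 ≈ -0.74879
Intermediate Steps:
E(m, V) = -4
w = 3 (w = 8 - 1*5 = 8 - 5 = 3)
O(z) = 16 (O(z) = (-4)² = 16)
W(D) = 16/D
W(23) - 13/(6 + w) = 16/23 - 13/(6 + 3) = 16*(1/23) - 13/9 = 16/23 + (⅑)*(-13) = 16/23 - 13/9 = -155/207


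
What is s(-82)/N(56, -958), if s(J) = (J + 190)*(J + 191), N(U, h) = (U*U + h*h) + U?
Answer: 2943/230239 ≈ 0.012782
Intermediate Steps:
N(U, h) = U + U**2 + h**2 (N(U, h) = (U**2 + h**2) + U = U + U**2 + h**2)
s(J) = (190 + J)*(191 + J)
s(-82)/N(56, -958) = (36290 + (-82)**2 + 381*(-82))/(56 + 56**2 + (-958)**2) = (36290 + 6724 - 31242)/(56 + 3136 + 917764) = 11772/920956 = 11772*(1/920956) = 2943/230239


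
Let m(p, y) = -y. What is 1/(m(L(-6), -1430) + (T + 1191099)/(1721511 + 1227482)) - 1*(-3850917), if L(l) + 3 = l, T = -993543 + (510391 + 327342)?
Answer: 16243534820469836/4218095279 ≈ 3.8509e+6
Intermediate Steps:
T = -155810 (T = -993543 + 837733 = -155810)
L(l) = -3 + l
1/(m(L(-6), -1430) + (T + 1191099)/(1721511 + 1227482)) - 1*(-3850917) = 1/(-1*(-1430) + (-155810 + 1191099)/(1721511 + 1227482)) - 1*(-3850917) = 1/(1430 + 1035289/2948993) + 3850917 = 1/(4218095279/2948993) + 3850917 = 2948993/4218095279 + 3850917 = 16243534820469836/4218095279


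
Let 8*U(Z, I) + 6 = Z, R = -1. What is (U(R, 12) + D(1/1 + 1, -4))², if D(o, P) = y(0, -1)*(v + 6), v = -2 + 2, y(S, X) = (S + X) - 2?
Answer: 22801/64 ≈ 356.27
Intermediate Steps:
U(Z, I) = -¾ + Z/8
y(S, X) = -2 + S + X
v = 0
D(o, P) = -18 (D(o, P) = (-2 + 0 - 1)*(0 + 6) = -3*6 = -18)
(U(R, 12) + D(1/1 + 1, -4))² = ((-¾ + (⅛)*(-1)) - 18)² = ((-¾ - ⅛) - 18)² = (-7/8 - 18)² = (-151/8)² = 22801/64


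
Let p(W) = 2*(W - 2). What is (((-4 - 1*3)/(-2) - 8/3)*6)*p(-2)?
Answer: -40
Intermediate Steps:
p(W) = -4 + 2*W (p(W) = 2*(-2 + W) = -4 + 2*W)
(((-4 - 1*3)/(-2) - 8/3)*6)*p(-2) = (((-4 - 1*3)/(-2) - 8/3)*6)*(-4 + 2*(-2)) = (((-4 - 3)*(-1/2) - 8*1/3)*6)*(-4 - 4) = ((-7*(-1/2) - 8/3)*6)*(-8) = ((7/2 - 8/3)*6)*(-8) = ((5/6)*6)*(-8) = 5*(-8) = -40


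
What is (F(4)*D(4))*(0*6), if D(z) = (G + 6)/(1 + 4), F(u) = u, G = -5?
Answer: 0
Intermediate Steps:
D(z) = ⅕ (D(z) = (-5 + 6)/(1 + 4) = 1/5 = 1*(⅕) = ⅕)
(F(4)*D(4))*(0*6) = (4*(⅕))*(0*6) = (⅘)*0 = 0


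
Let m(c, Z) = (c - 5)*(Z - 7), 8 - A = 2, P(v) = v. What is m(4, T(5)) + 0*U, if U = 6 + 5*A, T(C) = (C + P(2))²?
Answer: -42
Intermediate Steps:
A = 6 (A = 8 - 1*2 = 8 - 2 = 6)
T(C) = (2 + C)² (T(C) = (C + 2)² = (2 + C)²)
m(c, Z) = (-7 + Z)*(-5 + c) (m(c, Z) = (-5 + c)*(-7 + Z) = (-7 + Z)*(-5 + c))
U = 36 (U = 6 + 5*6 = 6 + 30 = 36)
m(4, T(5)) + 0*U = (35 - 7*4 - 5*(2 + 5)² + (2 + 5)²*4) + 0*36 = (35 - 28 - 5*7² + 7²*4) + 0 = (35 - 28 - 5*49 + 49*4) + 0 = (35 - 28 - 245 + 196) + 0 = -42 + 0 = -42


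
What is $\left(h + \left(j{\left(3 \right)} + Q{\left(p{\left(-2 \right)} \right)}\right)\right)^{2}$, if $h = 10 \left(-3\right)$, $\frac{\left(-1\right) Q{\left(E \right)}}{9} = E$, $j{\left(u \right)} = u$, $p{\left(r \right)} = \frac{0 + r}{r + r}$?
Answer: $\frac{3969}{4} \approx 992.25$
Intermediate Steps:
$p{\left(r \right)} = \frac{1}{2}$ ($p{\left(r \right)} = \frac{r}{2 r} = r \frac{1}{2 r} = \frac{1}{2}$)
$Q{\left(E \right)} = - 9 E$
$h = -30$
$\left(h + \left(j{\left(3 \right)} + Q{\left(p{\left(-2 \right)} \right)}\right)\right)^{2} = \left(-30 + \left(3 - \frac{9}{2}\right)\right)^{2} = \left(-30 - \frac{3}{2}\right)^{2} = \left(- \frac{63}{2}\right)^{2} = \frac{3969}{4}$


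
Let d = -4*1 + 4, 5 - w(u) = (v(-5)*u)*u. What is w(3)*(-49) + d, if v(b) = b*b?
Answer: 10780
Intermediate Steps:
v(b) = b²
w(u) = 5 - 25*u² (w(u) = 5 - (-5)²*u*u = 5 - 25*u*u = 5 - 25*u²)
d = 0 (d = -4 + 4 = 0)
w(3)*(-49) + d = (5 - 25*3²)*(-49) + 0 = (5 - 25*9)*(-49) + 0 = (5 - 225)*(-49) + 0 = -220*(-49) + 0 = 10780 + 0 = 10780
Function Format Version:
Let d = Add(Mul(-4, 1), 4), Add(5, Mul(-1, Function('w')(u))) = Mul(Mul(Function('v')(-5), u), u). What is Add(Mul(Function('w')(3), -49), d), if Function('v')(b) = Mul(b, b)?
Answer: 10780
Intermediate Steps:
Function('v')(b) = Pow(b, 2)
Function('w')(u) = Add(5, Mul(-25, Pow(u, 2))) (Function('w')(u) = Add(5, Mul(-1, Mul(Mul(Pow(-5, 2), u), u))) = Add(5, Mul(-1, Mul(Mul(25, u), u))) = Add(5, Mul(-1, Mul(25, Pow(u, 2)))) = Add(5, Mul(-25, Pow(u, 2))))
d = 0 (d = Add(-4, 4) = 0)
Add(Mul(Function('w')(3), -49), d) = Add(Mul(Add(5, Mul(-25, Pow(3, 2))), -49), 0) = Add(Mul(Add(5, Mul(-25, 9)), -49), 0) = Add(Mul(Add(5, -225), -49), 0) = Add(Mul(-220, -49), 0) = Add(10780, 0) = 10780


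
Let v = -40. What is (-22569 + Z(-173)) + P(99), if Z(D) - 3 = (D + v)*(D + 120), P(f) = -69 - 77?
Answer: -11423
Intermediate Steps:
P(f) = -146
Z(D) = 3 + (-40 + D)*(120 + D) (Z(D) = 3 + (D - 40)*(D + 120) = 3 + (-40 + D)*(120 + D))
(-22569 + Z(-173)) + P(99) = (-22569 + (-4797 + (-173)² + 80*(-173))) - 146 = (-22569 + (-4797 + 29929 - 13840)) - 146 = (-22569 + 11292) - 146 = -11277 - 146 = -11423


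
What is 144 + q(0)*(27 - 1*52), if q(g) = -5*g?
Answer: 144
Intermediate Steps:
144 + q(0)*(27 - 1*52) = 144 + (-5*0)*(27 - 1*52) = 144 + 0*(27 - 52) = 144 + 0*(-25) = 144 + 0 = 144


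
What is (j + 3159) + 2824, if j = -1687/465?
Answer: 2780408/465 ≈ 5979.4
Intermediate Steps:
j = -1687/465 (j = -1687*1/465 = -1687/465 ≈ -3.6280)
(j + 3159) + 2824 = (-1687/465 + 3159) + 2824 = 1467248/465 + 2824 = 2780408/465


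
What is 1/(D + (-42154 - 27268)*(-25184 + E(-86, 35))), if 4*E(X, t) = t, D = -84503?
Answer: 2/3495263405 ≈ 5.7220e-10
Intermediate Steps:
E(X, t) = t/4
1/(D + (-42154 - 27268)*(-25184 + E(-86, 35))) = 1/(-84503 + (-42154 - 27268)*(-25184 + (¼)*35)) = 1/(-84503 - 69422*(-25184 + 35/4)) = 1/(-84503 - 69422*(-100701/4)) = 1/(-84503 + 3495432411/2) = 1/(3495263405/2) = 2/3495263405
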